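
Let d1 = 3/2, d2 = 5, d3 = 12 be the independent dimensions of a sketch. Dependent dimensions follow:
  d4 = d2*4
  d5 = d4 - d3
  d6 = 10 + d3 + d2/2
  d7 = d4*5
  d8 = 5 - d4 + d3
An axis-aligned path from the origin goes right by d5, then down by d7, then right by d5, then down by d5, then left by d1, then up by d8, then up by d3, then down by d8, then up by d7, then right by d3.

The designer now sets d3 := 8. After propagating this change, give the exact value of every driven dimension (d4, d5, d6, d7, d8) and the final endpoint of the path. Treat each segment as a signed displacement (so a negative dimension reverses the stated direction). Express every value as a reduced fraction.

d4 = 20
d5 = 12
d6 = 41/2
d7 = 100
d8 = -7
endpoint = (61/2, -4)

Apply edit: d3 := 8
  d4 = d2*4 = 20
  d5 = d4 - d3 = 12
  d6 = 10 + d3 + d2/2 = 41/2
  d7 = d4*5 = 100
  d8 = 5 - d4 + d3 = -7
Walk from origin (0, 0):
  seg 1: right by d5 = 12 → (12, 0)
  seg 2: down by d7 = 100 → (12, -100)
  seg 3: right by d5 = 12 → (24, -100)
  seg 4: down by d5 = 12 → (24, -112)
  seg 5: left by d1 = 3/2 → (45/2, -112)
  seg 6: up by d8 = -7 → (45/2, -119)
  seg 7: up by d3 = 8 → (45/2, -111)
  seg 8: down by d8 = -7 → (45/2, -104)
  seg 9: up by d7 = 100 → (45/2, -4)
  seg 10: right by d3 = 8 → (61/2, -4)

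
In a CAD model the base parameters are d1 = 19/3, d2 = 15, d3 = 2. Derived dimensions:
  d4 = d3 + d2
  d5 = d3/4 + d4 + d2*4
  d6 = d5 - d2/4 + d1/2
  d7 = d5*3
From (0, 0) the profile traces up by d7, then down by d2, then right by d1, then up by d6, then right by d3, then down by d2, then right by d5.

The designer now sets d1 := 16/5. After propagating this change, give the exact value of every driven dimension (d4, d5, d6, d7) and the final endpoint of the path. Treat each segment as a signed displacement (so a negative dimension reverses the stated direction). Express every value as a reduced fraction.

d4 = 17
d5 = 155/2
d6 = 1507/20
d7 = 465/2
endpoint = (827/10, 5557/20)

Apply edit: d1 := 16/5
  d4 = d3 + d2 = 17
  d5 = d3/4 + d4 + d2*4 = 155/2
  d6 = d5 - d2/4 + d1/2 = 1507/20
  d7 = d5*3 = 465/2
Walk from origin (0, 0):
  seg 1: up by d7 = 465/2 → (0, 465/2)
  seg 2: down by d2 = 15 → (0, 435/2)
  seg 3: right by d1 = 16/5 → (16/5, 435/2)
  seg 4: up by d6 = 1507/20 → (16/5, 5857/20)
  seg 5: right by d3 = 2 → (26/5, 5857/20)
  seg 6: down by d2 = 15 → (26/5, 5557/20)
  seg 7: right by d5 = 155/2 → (827/10, 5557/20)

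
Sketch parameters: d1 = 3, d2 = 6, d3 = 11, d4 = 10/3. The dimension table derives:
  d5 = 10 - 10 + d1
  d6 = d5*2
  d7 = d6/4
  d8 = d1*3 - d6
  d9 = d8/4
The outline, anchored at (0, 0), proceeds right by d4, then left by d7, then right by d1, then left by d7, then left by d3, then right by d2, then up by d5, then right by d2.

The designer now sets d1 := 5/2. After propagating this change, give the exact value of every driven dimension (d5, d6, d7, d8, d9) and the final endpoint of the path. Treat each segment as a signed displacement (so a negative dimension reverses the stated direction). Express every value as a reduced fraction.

Apply edit: d1 := 5/2
  d5 = 10 - 10 + d1 = 5/2
  d6 = d5*2 = 5
  d7 = d6/4 = 5/4
  d8 = d1*3 - d6 = 5/2
  d9 = d8/4 = 5/8
Walk from origin (0, 0):
  seg 1: right by d4 = 10/3 → (10/3, 0)
  seg 2: left by d7 = 5/4 → (25/12, 0)
  seg 3: right by d1 = 5/2 → (55/12, 0)
  seg 4: left by d7 = 5/4 → (10/3, 0)
  seg 5: left by d3 = 11 → (-23/3, 0)
  seg 6: right by d2 = 6 → (-5/3, 0)
  seg 7: up by d5 = 5/2 → (-5/3, 5/2)
  seg 8: right by d2 = 6 → (13/3, 5/2)

d5 = 5/2
d6 = 5
d7 = 5/4
d8 = 5/2
d9 = 5/8
endpoint = (13/3, 5/2)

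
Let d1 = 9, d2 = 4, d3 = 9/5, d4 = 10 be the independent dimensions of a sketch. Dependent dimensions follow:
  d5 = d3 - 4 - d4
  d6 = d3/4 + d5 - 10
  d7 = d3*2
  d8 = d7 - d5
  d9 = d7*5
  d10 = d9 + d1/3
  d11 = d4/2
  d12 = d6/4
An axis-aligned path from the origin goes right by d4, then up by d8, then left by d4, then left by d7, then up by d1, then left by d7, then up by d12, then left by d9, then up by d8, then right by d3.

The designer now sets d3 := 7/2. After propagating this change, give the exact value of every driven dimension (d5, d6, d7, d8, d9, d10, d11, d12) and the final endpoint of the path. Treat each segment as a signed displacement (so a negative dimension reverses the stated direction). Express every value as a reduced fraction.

d5 = -21/2
d6 = -157/8
d7 = 7
d8 = 35/2
d9 = 35
d10 = 38
d11 = 5
d12 = -157/32
endpoint = (-91/2, 1251/32)

Apply edit: d3 := 7/2
  d5 = d3 - 4 - d4 = -21/2
  d6 = d3/4 + d5 - 10 = -157/8
  d7 = d3*2 = 7
  d8 = d7 - d5 = 35/2
  d9 = d7*5 = 35
  d10 = d9 + d1/3 = 38
  d11 = d4/2 = 5
  d12 = d6/4 = -157/32
Walk from origin (0, 0):
  seg 1: right by d4 = 10 → (10, 0)
  seg 2: up by d8 = 35/2 → (10, 35/2)
  seg 3: left by d4 = 10 → (0, 35/2)
  seg 4: left by d7 = 7 → (-7, 35/2)
  seg 5: up by d1 = 9 → (-7, 53/2)
  seg 6: left by d7 = 7 → (-14, 53/2)
  seg 7: up by d12 = -157/32 → (-14, 691/32)
  seg 8: left by d9 = 35 → (-49, 691/32)
  seg 9: up by d8 = 35/2 → (-49, 1251/32)
  seg 10: right by d3 = 7/2 → (-91/2, 1251/32)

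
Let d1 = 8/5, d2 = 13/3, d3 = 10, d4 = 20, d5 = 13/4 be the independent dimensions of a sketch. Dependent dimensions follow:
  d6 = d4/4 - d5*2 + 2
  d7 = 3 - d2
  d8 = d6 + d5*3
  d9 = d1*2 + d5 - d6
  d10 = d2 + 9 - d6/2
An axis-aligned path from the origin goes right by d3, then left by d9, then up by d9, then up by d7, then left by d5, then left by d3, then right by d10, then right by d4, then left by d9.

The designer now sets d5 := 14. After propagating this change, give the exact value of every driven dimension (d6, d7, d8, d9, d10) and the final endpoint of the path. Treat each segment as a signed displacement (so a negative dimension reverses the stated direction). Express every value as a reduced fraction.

d6 = -21
d7 = -4/3
d8 = 21
d9 = 191/5
d10 = 143/6
endpoint = (-1397/30, 553/15)

Apply edit: d5 := 14
  d6 = d4/4 - d5*2 + 2 = -21
  d7 = 3 - d2 = -4/3
  d8 = d6 + d5*3 = 21
  d9 = d1*2 + d5 - d6 = 191/5
  d10 = d2 + 9 - d6/2 = 143/6
Walk from origin (0, 0):
  seg 1: right by d3 = 10 → (10, 0)
  seg 2: left by d9 = 191/5 → (-141/5, 0)
  seg 3: up by d9 = 191/5 → (-141/5, 191/5)
  seg 4: up by d7 = -4/3 → (-141/5, 553/15)
  seg 5: left by d5 = 14 → (-211/5, 553/15)
  seg 6: left by d3 = 10 → (-261/5, 553/15)
  seg 7: right by d10 = 143/6 → (-851/30, 553/15)
  seg 8: right by d4 = 20 → (-251/30, 553/15)
  seg 9: left by d9 = 191/5 → (-1397/30, 553/15)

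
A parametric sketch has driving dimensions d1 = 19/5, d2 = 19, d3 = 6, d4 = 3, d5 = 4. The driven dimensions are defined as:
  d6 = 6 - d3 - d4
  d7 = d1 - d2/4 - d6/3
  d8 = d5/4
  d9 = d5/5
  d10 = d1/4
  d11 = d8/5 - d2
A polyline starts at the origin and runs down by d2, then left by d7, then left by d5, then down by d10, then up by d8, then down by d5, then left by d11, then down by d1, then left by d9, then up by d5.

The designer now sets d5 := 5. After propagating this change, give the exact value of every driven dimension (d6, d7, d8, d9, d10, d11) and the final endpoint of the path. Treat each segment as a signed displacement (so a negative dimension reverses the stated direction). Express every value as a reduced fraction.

Apply edit: d5 := 5
  d6 = 6 - d3 - d4 = -3
  d7 = d1 - d2/4 - d6/3 = 1/20
  d8 = d5/4 = 5/4
  d9 = d5/5 = 1
  d10 = d1/4 = 19/20
  d11 = d8/5 - d2 = -75/4
Walk from origin (0, 0):
  seg 1: down by d2 = 19 → (0, -19)
  seg 2: left by d7 = 1/20 → (-1/20, -19)
  seg 3: left by d5 = 5 → (-101/20, -19)
  seg 4: down by d10 = 19/20 → (-101/20, -399/20)
  seg 5: up by d8 = 5/4 → (-101/20, -187/10)
  seg 6: down by d5 = 5 → (-101/20, -237/10)
  seg 7: left by d11 = -75/4 → (137/10, -237/10)
  seg 8: down by d1 = 19/5 → (137/10, -55/2)
  seg 9: left by d9 = 1 → (127/10, -55/2)
  seg 10: up by d5 = 5 → (127/10, -45/2)

d6 = -3
d7 = 1/20
d8 = 5/4
d9 = 1
d10 = 19/20
d11 = -75/4
endpoint = (127/10, -45/2)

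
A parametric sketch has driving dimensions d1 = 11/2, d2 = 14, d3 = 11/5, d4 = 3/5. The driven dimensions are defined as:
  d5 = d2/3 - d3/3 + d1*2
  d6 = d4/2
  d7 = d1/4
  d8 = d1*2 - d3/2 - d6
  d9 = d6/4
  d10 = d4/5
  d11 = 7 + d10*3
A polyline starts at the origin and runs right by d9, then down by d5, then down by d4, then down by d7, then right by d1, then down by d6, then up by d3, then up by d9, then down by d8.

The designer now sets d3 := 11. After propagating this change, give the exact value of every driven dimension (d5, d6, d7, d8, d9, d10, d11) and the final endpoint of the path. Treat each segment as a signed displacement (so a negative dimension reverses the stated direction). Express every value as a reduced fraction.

d5 = 12
d6 = 3/10
d7 = 11/8
d8 = 26/5
d9 = 3/40
d10 = 3/25
d11 = 184/25
endpoint = (223/40, -42/5)

Apply edit: d3 := 11
  d5 = d2/3 - d3/3 + d1*2 = 12
  d6 = d4/2 = 3/10
  d7 = d1/4 = 11/8
  d8 = d1*2 - d3/2 - d6 = 26/5
  d9 = d6/4 = 3/40
  d10 = d4/5 = 3/25
  d11 = 7 + d10*3 = 184/25
Walk from origin (0, 0):
  seg 1: right by d9 = 3/40 → (3/40, 0)
  seg 2: down by d5 = 12 → (3/40, -12)
  seg 3: down by d4 = 3/5 → (3/40, -63/5)
  seg 4: down by d7 = 11/8 → (3/40, -559/40)
  seg 5: right by d1 = 11/2 → (223/40, -559/40)
  seg 6: down by d6 = 3/10 → (223/40, -571/40)
  seg 7: up by d3 = 11 → (223/40, -131/40)
  seg 8: up by d9 = 3/40 → (223/40, -16/5)
  seg 9: down by d8 = 26/5 → (223/40, -42/5)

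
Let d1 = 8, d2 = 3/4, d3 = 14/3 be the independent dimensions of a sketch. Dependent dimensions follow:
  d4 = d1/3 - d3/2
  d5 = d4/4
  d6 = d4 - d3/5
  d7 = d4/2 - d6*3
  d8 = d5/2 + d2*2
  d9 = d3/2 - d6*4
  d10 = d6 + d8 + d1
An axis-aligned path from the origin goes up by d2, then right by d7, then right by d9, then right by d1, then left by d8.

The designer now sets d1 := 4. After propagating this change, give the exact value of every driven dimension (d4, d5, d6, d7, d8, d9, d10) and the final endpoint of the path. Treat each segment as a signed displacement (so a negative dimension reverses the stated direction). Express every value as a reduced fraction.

Apply edit: d1 := 4
  d4 = d1/3 - d3/2 = -1
  d5 = d4/4 = -1/4
  d6 = d4 - d3/5 = -29/15
  d7 = d4/2 - d6*3 = 53/10
  d8 = d5/2 + d2*2 = 11/8
  d9 = d3/2 - d6*4 = 151/15
  d10 = d6 + d8 + d1 = 413/120
Walk from origin (0, 0):
  seg 1: up by d2 = 3/4 → (0, 3/4)
  seg 2: right by d7 = 53/10 → (53/10, 3/4)
  seg 3: right by d9 = 151/15 → (461/30, 3/4)
  seg 4: right by d1 = 4 → (581/30, 3/4)
  seg 5: left by d8 = 11/8 → (2159/120, 3/4)

d4 = -1
d5 = -1/4
d6 = -29/15
d7 = 53/10
d8 = 11/8
d9 = 151/15
d10 = 413/120
endpoint = (2159/120, 3/4)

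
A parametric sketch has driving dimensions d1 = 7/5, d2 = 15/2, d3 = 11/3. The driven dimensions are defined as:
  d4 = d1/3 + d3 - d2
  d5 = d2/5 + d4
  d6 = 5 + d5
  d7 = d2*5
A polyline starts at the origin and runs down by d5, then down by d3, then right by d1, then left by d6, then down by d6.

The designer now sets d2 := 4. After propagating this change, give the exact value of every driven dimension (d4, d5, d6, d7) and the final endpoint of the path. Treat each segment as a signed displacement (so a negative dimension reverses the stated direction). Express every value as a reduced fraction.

Apply edit: d2 := 4
  d4 = d1/3 + d3 - d2 = 2/15
  d5 = d2/5 + d4 = 14/15
  d6 = 5 + d5 = 89/15
  d7 = d2*5 = 20
Walk from origin (0, 0):
  seg 1: down by d5 = 14/15 → (0, -14/15)
  seg 2: down by d3 = 11/3 → (0, -23/5)
  seg 3: right by d1 = 7/5 → (7/5, -23/5)
  seg 4: left by d6 = 89/15 → (-68/15, -23/5)
  seg 5: down by d6 = 89/15 → (-68/15, -158/15)

d4 = 2/15
d5 = 14/15
d6 = 89/15
d7 = 20
endpoint = (-68/15, -158/15)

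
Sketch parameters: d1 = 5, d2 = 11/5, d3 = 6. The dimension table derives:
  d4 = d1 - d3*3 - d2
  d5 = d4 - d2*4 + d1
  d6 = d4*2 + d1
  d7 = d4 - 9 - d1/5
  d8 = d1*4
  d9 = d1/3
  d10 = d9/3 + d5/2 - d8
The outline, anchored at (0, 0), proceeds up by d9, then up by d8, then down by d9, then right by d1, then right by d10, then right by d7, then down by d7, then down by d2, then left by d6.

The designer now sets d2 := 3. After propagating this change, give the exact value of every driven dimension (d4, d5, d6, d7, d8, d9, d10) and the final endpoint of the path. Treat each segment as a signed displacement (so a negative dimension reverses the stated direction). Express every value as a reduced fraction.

d4 = -16
d5 = -23
d6 = -27
d7 = -26
d8 = 20
d9 = 5/3
d10 = -557/18
endpoint = (-449/18, 43)

Apply edit: d2 := 3
  d4 = d1 - d3*3 - d2 = -16
  d5 = d4 - d2*4 + d1 = -23
  d6 = d4*2 + d1 = -27
  d7 = d4 - 9 - d1/5 = -26
  d8 = d1*4 = 20
  d9 = d1/3 = 5/3
  d10 = d9/3 + d5/2 - d8 = -557/18
Walk from origin (0, 0):
  seg 1: up by d9 = 5/3 → (0, 5/3)
  seg 2: up by d8 = 20 → (0, 65/3)
  seg 3: down by d9 = 5/3 → (0, 20)
  seg 4: right by d1 = 5 → (5, 20)
  seg 5: right by d10 = -557/18 → (-467/18, 20)
  seg 6: right by d7 = -26 → (-935/18, 20)
  seg 7: down by d7 = -26 → (-935/18, 46)
  seg 8: down by d2 = 3 → (-935/18, 43)
  seg 9: left by d6 = -27 → (-449/18, 43)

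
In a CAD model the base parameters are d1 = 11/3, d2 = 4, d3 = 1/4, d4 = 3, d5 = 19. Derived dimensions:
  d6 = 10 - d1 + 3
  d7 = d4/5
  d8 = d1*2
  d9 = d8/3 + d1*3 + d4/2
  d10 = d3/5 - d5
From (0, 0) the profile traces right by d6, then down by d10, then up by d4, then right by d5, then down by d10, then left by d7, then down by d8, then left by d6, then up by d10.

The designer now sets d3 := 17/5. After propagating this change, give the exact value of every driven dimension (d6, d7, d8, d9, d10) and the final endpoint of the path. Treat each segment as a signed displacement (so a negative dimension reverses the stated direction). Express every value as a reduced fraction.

d6 = 28/3
d7 = 3/5
d8 = 22/3
d9 = 269/18
d10 = -458/25
endpoint = (92/5, 1049/75)

Apply edit: d3 := 17/5
  d6 = 10 - d1 + 3 = 28/3
  d7 = d4/5 = 3/5
  d8 = d1*2 = 22/3
  d9 = d8/3 + d1*3 + d4/2 = 269/18
  d10 = d3/5 - d5 = -458/25
Walk from origin (0, 0):
  seg 1: right by d6 = 28/3 → (28/3, 0)
  seg 2: down by d10 = -458/25 → (28/3, 458/25)
  seg 3: up by d4 = 3 → (28/3, 533/25)
  seg 4: right by d5 = 19 → (85/3, 533/25)
  seg 5: down by d10 = -458/25 → (85/3, 991/25)
  seg 6: left by d7 = 3/5 → (416/15, 991/25)
  seg 7: down by d8 = 22/3 → (416/15, 2423/75)
  seg 8: left by d6 = 28/3 → (92/5, 2423/75)
  seg 9: up by d10 = -458/25 → (92/5, 1049/75)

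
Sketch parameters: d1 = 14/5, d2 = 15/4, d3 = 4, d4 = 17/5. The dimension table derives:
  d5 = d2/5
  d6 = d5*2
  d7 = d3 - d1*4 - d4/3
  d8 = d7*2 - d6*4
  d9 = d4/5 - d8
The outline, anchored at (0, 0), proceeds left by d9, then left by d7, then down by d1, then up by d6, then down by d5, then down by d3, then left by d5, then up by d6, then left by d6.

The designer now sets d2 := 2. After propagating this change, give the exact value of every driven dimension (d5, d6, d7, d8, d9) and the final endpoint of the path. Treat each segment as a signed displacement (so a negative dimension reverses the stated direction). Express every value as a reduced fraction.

d5 = 2/5
d6 = 4/5
d7 = -25/3
d8 = -298/15
d9 = 1541/75
endpoint = (-1006/75, -28/5)

Apply edit: d2 := 2
  d5 = d2/5 = 2/5
  d6 = d5*2 = 4/5
  d7 = d3 - d1*4 - d4/3 = -25/3
  d8 = d7*2 - d6*4 = -298/15
  d9 = d4/5 - d8 = 1541/75
Walk from origin (0, 0):
  seg 1: left by d9 = 1541/75 → (-1541/75, 0)
  seg 2: left by d7 = -25/3 → (-916/75, 0)
  seg 3: down by d1 = 14/5 → (-916/75, -14/5)
  seg 4: up by d6 = 4/5 → (-916/75, -2)
  seg 5: down by d5 = 2/5 → (-916/75, -12/5)
  seg 6: down by d3 = 4 → (-916/75, -32/5)
  seg 7: left by d5 = 2/5 → (-946/75, -32/5)
  seg 8: up by d6 = 4/5 → (-946/75, -28/5)
  seg 9: left by d6 = 4/5 → (-1006/75, -28/5)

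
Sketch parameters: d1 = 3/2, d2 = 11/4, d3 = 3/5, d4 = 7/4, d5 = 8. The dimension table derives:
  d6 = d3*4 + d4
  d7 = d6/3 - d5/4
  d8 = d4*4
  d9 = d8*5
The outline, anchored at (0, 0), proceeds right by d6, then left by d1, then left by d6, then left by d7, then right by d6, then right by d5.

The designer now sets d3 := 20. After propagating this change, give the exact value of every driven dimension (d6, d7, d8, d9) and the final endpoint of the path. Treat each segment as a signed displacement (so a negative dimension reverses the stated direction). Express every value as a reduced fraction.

d6 = 327/4
d7 = 101/4
d8 = 7
d9 = 35
endpoint = (63, 0)

Apply edit: d3 := 20
  d6 = d3*4 + d4 = 327/4
  d7 = d6/3 - d5/4 = 101/4
  d8 = d4*4 = 7
  d9 = d8*5 = 35
Walk from origin (0, 0):
  seg 1: right by d6 = 327/4 → (327/4, 0)
  seg 2: left by d1 = 3/2 → (321/4, 0)
  seg 3: left by d6 = 327/4 → (-3/2, 0)
  seg 4: left by d7 = 101/4 → (-107/4, 0)
  seg 5: right by d6 = 327/4 → (55, 0)
  seg 6: right by d5 = 8 → (63, 0)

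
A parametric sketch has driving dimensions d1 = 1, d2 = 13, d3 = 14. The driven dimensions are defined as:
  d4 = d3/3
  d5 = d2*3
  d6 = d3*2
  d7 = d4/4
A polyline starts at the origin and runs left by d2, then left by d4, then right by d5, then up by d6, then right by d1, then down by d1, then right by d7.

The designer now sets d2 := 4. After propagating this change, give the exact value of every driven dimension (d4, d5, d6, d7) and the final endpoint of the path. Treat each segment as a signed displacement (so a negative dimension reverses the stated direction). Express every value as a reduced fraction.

Apply edit: d2 := 4
  d4 = d3/3 = 14/3
  d5 = d2*3 = 12
  d6 = d3*2 = 28
  d7 = d4/4 = 7/6
Walk from origin (0, 0):
  seg 1: left by d2 = 4 → (-4, 0)
  seg 2: left by d4 = 14/3 → (-26/3, 0)
  seg 3: right by d5 = 12 → (10/3, 0)
  seg 4: up by d6 = 28 → (10/3, 28)
  seg 5: right by d1 = 1 → (13/3, 28)
  seg 6: down by d1 = 1 → (13/3, 27)
  seg 7: right by d7 = 7/6 → (11/2, 27)

d4 = 14/3
d5 = 12
d6 = 28
d7 = 7/6
endpoint = (11/2, 27)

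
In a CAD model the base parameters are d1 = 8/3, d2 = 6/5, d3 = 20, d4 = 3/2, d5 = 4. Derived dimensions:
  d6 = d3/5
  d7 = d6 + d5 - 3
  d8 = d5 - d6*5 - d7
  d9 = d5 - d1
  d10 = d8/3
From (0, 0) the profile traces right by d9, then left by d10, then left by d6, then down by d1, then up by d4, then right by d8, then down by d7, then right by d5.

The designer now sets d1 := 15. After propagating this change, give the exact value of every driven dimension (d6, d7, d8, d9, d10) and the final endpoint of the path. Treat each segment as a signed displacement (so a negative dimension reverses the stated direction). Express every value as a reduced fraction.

Apply edit: d1 := 15
  d6 = d3/5 = 4
  d7 = d6 + d5 - 3 = 5
  d8 = d5 - d6*5 - d7 = -21
  d9 = d5 - d1 = -11
  d10 = d8/3 = -7
Walk from origin (0, 0):
  seg 1: right by d9 = -11 → (-11, 0)
  seg 2: left by d10 = -7 → (-4, 0)
  seg 3: left by d6 = 4 → (-8, 0)
  seg 4: down by d1 = 15 → (-8, -15)
  seg 5: up by d4 = 3/2 → (-8, -27/2)
  seg 6: right by d8 = -21 → (-29, -27/2)
  seg 7: down by d7 = 5 → (-29, -37/2)
  seg 8: right by d5 = 4 → (-25, -37/2)

d6 = 4
d7 = 5
d8 = -21
d9 = -11
d10 = -7
endpoint = (-25, -37/2)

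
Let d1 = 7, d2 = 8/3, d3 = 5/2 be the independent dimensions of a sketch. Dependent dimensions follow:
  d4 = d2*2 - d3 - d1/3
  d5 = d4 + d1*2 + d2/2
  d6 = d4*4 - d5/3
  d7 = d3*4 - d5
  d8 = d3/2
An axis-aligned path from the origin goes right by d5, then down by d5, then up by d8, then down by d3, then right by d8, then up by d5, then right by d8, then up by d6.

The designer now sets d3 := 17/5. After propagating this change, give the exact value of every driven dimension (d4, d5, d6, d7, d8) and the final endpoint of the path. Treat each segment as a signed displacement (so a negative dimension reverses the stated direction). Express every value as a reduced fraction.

d4 = -2/5
d5 = 224/15
d6 = -296/45
d7 = -4/3
d8 = 17/10
endpoint = (55/3, -149/18)

Apply edit: d3 := 17/5
  d4 = d2*2 - d3 - d1/3 = -2/5
  d5 = d4 + d1*2 + d2/2 = 224/15
  d6 = d4*4 - d5/3 = -296/45
  d7 = d3*4 - d5 = -4/3
  d8 = d3/2 = 17/10
Walk from origin (0, 0):
  seg 1: right by d5 = 224/15 → (224/15, 0)
  seg 2: down by d5 = 224/15 → (224/15, -224/15)
  seg 3: up by d8 = 17/10 → (224/15, -397/30)
  seg 4: down by d3 = 17/5 → (224/15, -499/30)
  seg 5: right by d8 = 17/10 → (499/30, -499/30)
  seg 6: up by d5 = 224/15 → (499/30, -17/10)
  seg 7: right by d8 = 17/10 → (55/3, -17/10)
  seg 8: up by d6 = -296/45 → (55/3, -149/18)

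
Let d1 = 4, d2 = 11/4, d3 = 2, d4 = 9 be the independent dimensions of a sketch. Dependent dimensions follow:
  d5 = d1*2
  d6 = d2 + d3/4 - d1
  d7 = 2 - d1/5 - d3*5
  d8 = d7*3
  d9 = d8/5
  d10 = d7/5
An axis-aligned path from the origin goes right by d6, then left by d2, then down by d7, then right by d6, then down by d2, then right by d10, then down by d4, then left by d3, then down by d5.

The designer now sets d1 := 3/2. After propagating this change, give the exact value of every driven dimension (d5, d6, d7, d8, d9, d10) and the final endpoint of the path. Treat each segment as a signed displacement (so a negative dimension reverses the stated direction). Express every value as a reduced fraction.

Apply edit: d1 := 3/2
  d5 = d1*2 = 3
  d6 = d2 + d3/4 - d1 = 7/4
  d7 = 2 - d1/5 - d3*5 = -83/10
  d8 = d7*3 = -249/10
  d9 = d8/5 = -249/50
  d10 = d7/5 = -83/50
Walk from origin (0, 0):
  seg 1: right by d6 = 7/4 → (7/4, 0)
  seg 2: left by d2 = 11/4 → (-1, 0)
  seg 3: down by d7 = -83/10 → (-1, 83/10)
  seg 4: right by d6 = 7/4 → (3/4, 83/10)
  seg 5: down by d2 = 11/4 → (3/4, 111/20)
  seg 6: right by d10 = -83/50 → (-91/100, 111/20)
  seg 7: down by d4 = 9 → (-91/100, -69/20)
  seg 8: left by d3 = 2 → (-291/100, -69/20)
  seg 9: down by d5 = 3 → (-291/100, -129/20)

d5 = 3
d6 = 7/4
d7 = -83/10
d8 = -249/10
d9 = -249/50
d10 = -83/50
endpoint = (-291/100, -129/20)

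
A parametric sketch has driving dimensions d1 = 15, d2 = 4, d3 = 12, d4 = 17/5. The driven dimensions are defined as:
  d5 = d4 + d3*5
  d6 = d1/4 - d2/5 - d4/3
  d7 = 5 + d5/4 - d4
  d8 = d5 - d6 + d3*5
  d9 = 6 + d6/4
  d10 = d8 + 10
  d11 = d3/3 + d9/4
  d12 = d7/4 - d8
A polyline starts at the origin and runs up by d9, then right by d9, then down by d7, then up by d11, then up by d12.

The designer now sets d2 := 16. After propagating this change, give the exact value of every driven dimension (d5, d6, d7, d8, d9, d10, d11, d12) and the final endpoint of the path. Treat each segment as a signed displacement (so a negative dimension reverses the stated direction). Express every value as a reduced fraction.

Apply edit: d2 := 16
  d5 = d4 + d3*5 = 317/5
  d6 = d1/4 - d2/5 - d4/3 = -7/12
  d7 = 5 + d5/4 - d4 = 349/20
  d8 = d5 - d6 + d3*5 = 7439/60
  d9 = 6 + d6/4 = 281/48
  d10 = d8 + 10 = 8039/60
  d11 = d3/3 + d9/4 = 1049/192
  d12 = d7/4 - d8 = -28709/240
Walk from origin (0, 0):
  seg 1: up by d9 = 281/48 → (0, 281/48)
  seg 2: right by d9 = 281/48 → (281/48, 281/48)
  seg 3: down by d7 = 349/20 → (281/48, -2783/240)
  seg 4: up by d11 = 1049/192 → (281/48, -5887/960)
  seg 5: up by d12 = -28709/240 → (281/48, -40241/320)

d5 = 317/5
d6 = -7/12
d7 = 349/20
d8 = 7439/60
d9 = 281/48
d10 = 8039/60
d11 = 1049/192
d12 = -28709/240
endpoint = (281/48, -40241/320)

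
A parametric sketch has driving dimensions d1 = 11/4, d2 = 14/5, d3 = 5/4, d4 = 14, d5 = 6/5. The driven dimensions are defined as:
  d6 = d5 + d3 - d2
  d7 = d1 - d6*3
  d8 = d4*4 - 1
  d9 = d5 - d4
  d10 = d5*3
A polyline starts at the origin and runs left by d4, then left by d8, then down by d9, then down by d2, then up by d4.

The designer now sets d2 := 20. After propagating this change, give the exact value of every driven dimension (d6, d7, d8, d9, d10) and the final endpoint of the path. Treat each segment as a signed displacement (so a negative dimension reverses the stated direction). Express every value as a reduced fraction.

Apply edit: d2 := 20
  d6 = d5 + d3 - d2 = -351/20
  d7 = d1 - d6*3 = 277/5
  d8 = d4*4 - 1 = 55
  d9 = d5 - d4 = -64/5
  d10 = d5*3 = 18/5
Walk from origin (0, 0):
  seg 1: left by d4 = 14 → (-14, 0)
  seg 2: left by d8 = 55 → (-69, 0)
  seg 3: down by d9 = -64/5 → (-69, 64/5)
  seg 4: down by d2 = 20 → (-69, -36/5)
  seg 5: up by d4 = 14 → (-69, 34/5)

d6 = -351/20
d7 = 277/5
d8 = 55
d9 = -64/5
d10 = 18/5
endpoint = (-69, 34/5)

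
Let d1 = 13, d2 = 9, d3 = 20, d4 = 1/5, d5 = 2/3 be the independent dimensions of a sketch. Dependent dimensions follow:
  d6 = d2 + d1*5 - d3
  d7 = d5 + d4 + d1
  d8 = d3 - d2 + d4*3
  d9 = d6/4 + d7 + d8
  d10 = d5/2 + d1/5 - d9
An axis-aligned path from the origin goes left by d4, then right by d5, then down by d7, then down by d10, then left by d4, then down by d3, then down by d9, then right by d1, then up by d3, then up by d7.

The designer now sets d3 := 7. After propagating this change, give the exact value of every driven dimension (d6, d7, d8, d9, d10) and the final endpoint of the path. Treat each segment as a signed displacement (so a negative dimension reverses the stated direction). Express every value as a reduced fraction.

d6 = 67
d7 = 208/15
d8 = -7/5
d9 = 1753/60
d10 = -1577/60
endpoint = (199/15, -44/15)

Apply edit: d3 := 7
  d6 = d2 + d1*5 - d3 = 67
  d7 = d5 + d4 + d1 = 208/15
  d8 = d3 - d2 + d4*3 = -7/5
  d9 = d6/4 + d7 + d8 = 1753/60
  d10 = d5/2 + d1/5 - d9 = -1577/60
Walk from origin (0, 0):
  seg 1: left by d4 = 1/5 → (-1/5, 0)
  seg 2: right by d5 = 2/3 → (7/15, 0)
  seg 3: down by d7 = 208/15 → (7/15, -208/15)
  seg 4: down by d10 = -1577/60 → (7/15, 149/12)
  seg 5: left by d4 = 1/5 → (4/15, 149/12)
  seg 6: down by d3 = 7 → (4/15, 65/12)
  seg 7: down by d9 = 1753/60 → (4/15, -119/5)
  seg 8: right by d1 = 13 → (199/15, -119/5)
  seg 9: up by d3 = 7 → (199/15, -84/5)
  seg 10: up by d7 = 208/15 → (199/15, -44/15)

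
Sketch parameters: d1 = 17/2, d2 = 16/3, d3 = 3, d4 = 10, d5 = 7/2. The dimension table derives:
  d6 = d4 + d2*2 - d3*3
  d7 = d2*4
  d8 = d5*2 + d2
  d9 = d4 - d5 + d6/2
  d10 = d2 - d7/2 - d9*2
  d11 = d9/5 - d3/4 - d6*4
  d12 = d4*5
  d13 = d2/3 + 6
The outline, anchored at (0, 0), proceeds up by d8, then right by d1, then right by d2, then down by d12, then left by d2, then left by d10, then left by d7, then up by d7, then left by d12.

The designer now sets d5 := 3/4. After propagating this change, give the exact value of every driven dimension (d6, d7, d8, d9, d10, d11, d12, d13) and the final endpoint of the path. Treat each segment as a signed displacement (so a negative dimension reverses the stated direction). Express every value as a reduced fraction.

d6 = 35/3
d7 = 64/3
d8 = 41/6
d9 = 181/12
d10 = -71/2
d11 = -222/5
d12 = 50
d13 = 70/9
endpoint = (-82/3, -131/6)

Apply edit: d5 := 3/4
  d6 = d4 + d2*2 - d3*3 = 35/3
  d7 = d2*4 = 64/3
  d8 = d5*2 + d2 = 41/6
  d9 = d4 - d5 + d6/2 = 181/12
  d10 = d2 - d7/2 - d9*2 = -71/2
  d11 = d9/5 - d3/4 - d6*4 = -222/5
  d12 = d4*5 = 50
  d13 = d2/3 + 6 = 70/9
Walk from origin (0, 0):
  seg 1: up by d8 = 41/6 → (0, 41/6)
  seg 2: right by d1 = 17/2 → (17/2, 41/6)
  seg 3: right by d2 = 16/3 → (83/6, 41/6)
  seg 4: down by d12 = 50 → (83/6, -259/6)
  seg 5: left by d2 = 16/3 → (17/2, -259/6)
  seg 6: left by d10 = -71/2 → (44, -259/6)
  seg 7: left by d7 = 64/3 → (68/3, -259/6)
  seg 8: up by d7 = 64/3 → (68/3, -131/6)
  seg 9: left by d12 = 50 → (-82/3, -131/6)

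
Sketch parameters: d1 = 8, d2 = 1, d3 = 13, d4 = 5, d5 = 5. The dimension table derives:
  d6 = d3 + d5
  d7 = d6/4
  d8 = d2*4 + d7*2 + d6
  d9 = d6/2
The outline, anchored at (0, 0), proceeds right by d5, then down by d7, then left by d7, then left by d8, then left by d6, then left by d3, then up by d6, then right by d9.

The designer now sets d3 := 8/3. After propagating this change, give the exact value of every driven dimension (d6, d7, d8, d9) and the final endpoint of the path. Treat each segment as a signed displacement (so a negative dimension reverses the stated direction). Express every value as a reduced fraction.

d6 = 23/3
d7 = 23/12
d8 = 31/2
d9 = 23/6
endpoint = (-227/12, 23/4)

Apply edit: d3 := 8/3
  d6 = d3 + d5 = 23/3
  d7 = d6/4 = 23/12
  d8 = d2*4 + d7*2 + d6 = 31/2
  d9 = d6/2 = 23/6
Walk from origin (0, 0):
  seg 1: right by d5 = 5 → (5, 0)
  seg 2: down by d7 = 23/12 → (5, -23/12)
  seg 3: left by d7 = 23/12 → (37/12, -23/12)
  seg 4: left by d8 = 31/2 → (-149/12, -23/12)
  seg 5: left by d6 = 23/3 → (-241/12, -23/12)
  seg 6: left by d3 = 8/3 → (-91/4, -23/12)
  seg 7: up by d6 = 23/3 → (-91/4, 23/4)
  seg 8: right by d9 = 23/6 → (-227/12, 23/4)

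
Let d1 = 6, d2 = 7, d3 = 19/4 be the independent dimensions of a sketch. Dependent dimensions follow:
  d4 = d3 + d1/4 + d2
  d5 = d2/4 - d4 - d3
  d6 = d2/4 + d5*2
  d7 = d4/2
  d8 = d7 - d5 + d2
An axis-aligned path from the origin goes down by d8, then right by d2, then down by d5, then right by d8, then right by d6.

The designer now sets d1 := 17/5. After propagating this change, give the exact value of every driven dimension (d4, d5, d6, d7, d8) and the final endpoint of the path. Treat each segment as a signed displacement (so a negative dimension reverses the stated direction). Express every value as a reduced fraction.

Apply edit: d1 := 17/5
  d4 = d3 + d1/4 + d2 = 63/5
  d5 = d2/4 - d4 - d3 = -78/5
  d6 = d2/4 + d5*2 = -589/20
  d7 = d4/2 = 63/10
  d8 = d7 - d5 + d2 = 289/10
Walk from origin (0, 0):
  seg 1: down by d8 = 289/10 → (0, -289/10)
  seg 2: right by d2 = 7 → (7, -289/10)
  seg 3: down by d5 = -78/5 → (7, -133/10)
  seg 4: right by d8 = 289/10 → (359/10, -133/10)
  seg 5: right by d6 = -589/20 → (129/20, -133/10)

d4 = 63/5
d5 = -78/5
d6 = -589/20
d7 = 63/10
d8 = 289/10
endpoint = (129/20, -133/10)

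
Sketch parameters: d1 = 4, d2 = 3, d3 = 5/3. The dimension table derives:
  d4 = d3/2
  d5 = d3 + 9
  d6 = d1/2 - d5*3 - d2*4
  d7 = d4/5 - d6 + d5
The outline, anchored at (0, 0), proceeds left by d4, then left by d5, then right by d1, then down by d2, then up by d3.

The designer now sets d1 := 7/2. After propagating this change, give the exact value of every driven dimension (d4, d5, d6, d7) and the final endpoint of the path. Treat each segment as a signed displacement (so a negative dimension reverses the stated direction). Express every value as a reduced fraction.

d4 = 5/6
d5 = 32/3
d6 = -169/4
d7 = 637/12
endpoint = (-8, -4/3)

Apply edit: d1 := 7/2
  d4 = d3/2 = 5/6
  d5 = d3 + 9 = 32/3
  d6 = d1/2 - d5*3 - d2*4 = -169/4
  d7 = d4/5 - d6 + d5 = 637/12
Walk from origin (0, 0):
  seg 1: left by d4 = 5/6 → (-5/6, 0)
  seg 2: left by d5 = 32/3 → (-23/2, 0)
  seg 3: right by d1 = 7/2 → (-8, 0)
  seg 4: down by d2 = 3 → (-8, -3)
  seg 5: up by d3 = 5/3 → (-8, -4/3)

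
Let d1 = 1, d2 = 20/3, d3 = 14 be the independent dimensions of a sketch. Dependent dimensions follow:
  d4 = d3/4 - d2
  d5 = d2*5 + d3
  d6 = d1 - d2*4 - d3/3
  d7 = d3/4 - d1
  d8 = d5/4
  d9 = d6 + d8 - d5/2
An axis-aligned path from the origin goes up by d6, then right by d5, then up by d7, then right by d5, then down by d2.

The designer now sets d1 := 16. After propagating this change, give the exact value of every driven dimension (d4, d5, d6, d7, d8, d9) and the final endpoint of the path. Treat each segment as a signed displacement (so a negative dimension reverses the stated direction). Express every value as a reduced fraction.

Apply edit: d1 := 16
  d4 = d3/4 - d2 = -19/6
  d5 = d2*5 + d3 = 142/3
  d6 = d1 - d2*4 - d3/3 = -46/3
  d7 = d3/4 - d1 = -25/2
  d8 = d5/4 = 71/6
  d9 = d6 + d8 - d5/2 = -163/6
Walk from origin (0, 0):
  seg 1: up by d6 = -46/3 → (0, -46/3)
  seg 2: right by d5 = 142/3 → (142/3, -46/3)
  seg 3: up by d7 = -25/2 → (142/3, -167/6)
  seg 4: right by d5 = 142/3 → (284/3, -167/6)
  seg 5: down by d2 = 20/3 → (284/3, -69/2)

d4 = -19/6
d5 = 142/3
d6 = -46/3
d7 = -25/2
d8 = 71/6
d9 = -163/6
endpoint = (284/3, -69/2)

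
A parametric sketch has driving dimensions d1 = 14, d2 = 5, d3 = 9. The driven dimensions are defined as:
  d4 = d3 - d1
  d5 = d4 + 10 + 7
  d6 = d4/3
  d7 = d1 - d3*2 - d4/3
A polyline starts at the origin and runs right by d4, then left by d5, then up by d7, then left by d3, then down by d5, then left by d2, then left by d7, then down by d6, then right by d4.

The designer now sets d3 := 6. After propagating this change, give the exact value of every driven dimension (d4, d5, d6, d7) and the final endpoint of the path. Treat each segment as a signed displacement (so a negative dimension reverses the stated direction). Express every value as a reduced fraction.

d4 = -8
d5 = 9
d6 = -8/3
d7 = 14/3
endpoint = (-122/3, -5/3)

Apply edit: d3 := 6
  d4 = d3 - d1 = -8
  d5 = d4 + 10 + 7 = 9
  d6 = d4/3 = -8/3
  d7 = d1 - d3*2 - d4/3 = 14/3
Walk from origin (0, 0):
  seg 1: right by d4 = -8 → (-8, 0)
  seg 2: left by d5 = 9 → (-17, 0)
  seg 3: up by d7 = 14/3 → (-17, 14/3)
  seg 4: left by d3 = 6 → (-23, 14/3)
  seg 5: down by d5 = 9 → (-23, -13/3)
  seg 6: left by d2 = 5 → (-28, -13/3)
  seg 7: left by d7 = 14/3 → (-98/3, -13/3)
  seg 8: down by d6 = -8/3 → (-98/3, -5/3)
  seg 9: right by d4 = -8 → (-122/3, -5/3)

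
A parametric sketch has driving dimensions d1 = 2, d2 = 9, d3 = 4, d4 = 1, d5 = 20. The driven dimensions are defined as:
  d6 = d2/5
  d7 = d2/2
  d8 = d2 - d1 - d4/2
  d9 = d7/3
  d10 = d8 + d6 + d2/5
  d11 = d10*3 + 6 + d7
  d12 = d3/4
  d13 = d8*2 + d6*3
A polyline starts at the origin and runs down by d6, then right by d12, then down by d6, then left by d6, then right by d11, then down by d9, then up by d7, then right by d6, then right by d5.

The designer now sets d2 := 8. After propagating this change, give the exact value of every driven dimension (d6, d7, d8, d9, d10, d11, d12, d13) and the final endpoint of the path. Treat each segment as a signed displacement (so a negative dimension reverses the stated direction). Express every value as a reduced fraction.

d6 = 8/5
d7 = 4
d8 = 11/2
d9 = 4/3
d10 = 87/10
d11 = 361/10
d12 = 1
d13 = 79/5
endpoint = (571/10, -8/15)

Apply edit: d2 := 8
  d6 = d2/5 = 8/5
  d7 = d2/2 = 4
  d8 = d2 - d1 - d4/2 = 11/2
  d9 = d7/3 = 4/3
  d10 = d8 + d6 + d2/5 = 87/10
  d11 = d10*3 + 6 + d7 = 361/10
  d12 = d3/4 = 1
  d13 = d8*2 + d6*3 = 79/5
Walk from origin (0, 0):
  seg 1: down by d6 = 8/5 → (0, -8/5)
  seg 2: right by d12 = 1 → (1, -8/5)
  seg 3: down by d6 = 8/5 → (1, -16/5)
  seg 4: left by d6 = 8/5 → (-3/5, -16/5)
  seg 5: right by d11 = 361/10 → (71/2, -16/5)
  seg 6: down by d9 = 4/3 → (71/2, -68/15)
  seg 7: up by d7 = 4 → (71/2, -8/15)
  seg 8: right by d6 = 8/5 → (371/10, -8/15)
  seg 9: right by d5 = 20 → (571/10, -8/15)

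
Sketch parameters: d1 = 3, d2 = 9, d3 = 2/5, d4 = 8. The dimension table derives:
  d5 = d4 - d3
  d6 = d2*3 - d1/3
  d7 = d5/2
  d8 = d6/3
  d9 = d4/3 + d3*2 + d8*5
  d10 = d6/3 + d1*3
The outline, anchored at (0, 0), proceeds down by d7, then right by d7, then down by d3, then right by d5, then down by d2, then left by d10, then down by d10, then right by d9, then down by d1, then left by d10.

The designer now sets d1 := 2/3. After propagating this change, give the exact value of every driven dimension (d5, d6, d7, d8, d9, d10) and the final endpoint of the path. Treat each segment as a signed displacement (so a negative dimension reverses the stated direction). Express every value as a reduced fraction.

Apply edit: d1 := 2/3
  d5 = d4 - d3 = 38/5
  d6 = d2*3 - d1/3 = 241/9
  d7 = d5/2 = 19/5
  d8 = d6/3 = 241/27
  d9 = d4/3 + d3*2 + d8*5 = 6493/135
  d10 = d6/3 + d1*3 = 295/27
Walk from origin (0, 0):
  seg 1: down by d7 = 19/5 → (0, -19/5)
  seg 2: right by d7 = 19/5 → (19/5, -19/5)
  seg 3: down by d3 = 2/5 → (19/5, -21/5)
  seg 4: right by d5 = 38/5 → (57/5, -21/5)
  seg 5: down by d2 = 9 → (57/5, -66/5)
  seg 6: left by d10 = 295/27 → (64/135, -66/5)
  seg 7: down by d10 = 295/27 → (64/135, -3257/135)
  seg 8: right by d9 = 6493/135 → (6557/135, -3257/135)
  seg 9: down by d1 = 2/3 → (6557/135, -3347/135)
  seg 10: left by d10 = 295/27 → (1694/45, -3347/135)

d5 = 38/5
d6 = 241/9
d7 = 19/5
d8 = 241/27
d9 = 6493/135
d10 = 295/27
endpoint = (1694/45, -3347/135)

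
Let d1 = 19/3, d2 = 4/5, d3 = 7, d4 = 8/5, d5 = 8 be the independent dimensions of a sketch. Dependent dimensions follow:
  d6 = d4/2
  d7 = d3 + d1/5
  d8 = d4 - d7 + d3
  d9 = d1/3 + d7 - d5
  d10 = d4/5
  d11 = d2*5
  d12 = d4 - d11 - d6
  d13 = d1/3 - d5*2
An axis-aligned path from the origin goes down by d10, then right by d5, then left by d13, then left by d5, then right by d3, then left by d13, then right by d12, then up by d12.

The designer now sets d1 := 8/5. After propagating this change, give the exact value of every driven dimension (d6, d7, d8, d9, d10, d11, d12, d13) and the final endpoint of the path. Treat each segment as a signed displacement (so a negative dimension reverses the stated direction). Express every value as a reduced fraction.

Apply edit: d1 := 8/5
  d6 = d4/2 = 4/5
  d7 = d3 + d1/5 = 183/25
  d8 = d4 - d7 + d3 = 32/25
  d9 = d1/3 + d7 - d5 = -11/75
  d10 = d4/5 = 8/25
  d11 = d2*5 = 4
  d12 = d4 - d11 - d6 = -16/5
  d13 = d1/3 - d5*2 = -232/15
Walk from origin (0, 0):
  seg 1: down by d10 = 8/25 → (0, -8/25)
  seg 2: right by d5 = 8 → (8, -8/25)
  seg 3: left by d13 = -232/15 → (352/15, -8/25)
  seg 4: left by d5 = 8 → (232/15, -8/25)
  seg 5: right by d3 = 7 → (337/15, -8/25)
  seg 6: left by d13 = -232/15 → (569/15, -8/25)
  seg 7: right by d12 = -16/5 → (521/15, -8/25)
  seg 8: up by d12 = -16/5 → (521/15, -88/25)

d6 = 4/5
d7 = 183/25
d8 = 32/25
d9 = -11/75
d10 = 8/25
d11 = 4
d12 = -16/5
d13 = -232/15
endpoint = (521/15, -88/25)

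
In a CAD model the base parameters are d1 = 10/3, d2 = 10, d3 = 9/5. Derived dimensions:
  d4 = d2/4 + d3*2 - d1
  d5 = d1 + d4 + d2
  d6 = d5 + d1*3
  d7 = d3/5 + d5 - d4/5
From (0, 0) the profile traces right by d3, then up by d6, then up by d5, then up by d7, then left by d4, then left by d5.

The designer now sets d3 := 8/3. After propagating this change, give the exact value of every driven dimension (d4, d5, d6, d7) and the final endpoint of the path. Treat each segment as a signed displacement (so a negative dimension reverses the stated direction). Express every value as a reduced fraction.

Apply edit: d3 := 8/3
  d4 = d2/4 + d3*2 - d1 = 9/2
  d5 = d1 + d4 + d2 = 107/6
  d6 = d5 + d1*3 = 167/6
  d7 = d3/5 + d5 - d4/5 = 262/15
Walk from origin (0, 0):
  seg 1: right by d3 = 8/3 → (8/3, 0)
  seg 2: up by d6 = 167/6 → (8/3, 167/6)
  seg 3: up by d5 = 107/6 → (8/3, 137/3)
  seg 4: up by d7 = 262/15 → (8/3, 947/15)
  seg 5: left by d4 = 9/2 → (-11/6, 947/15)
  seg 6: left by d5 = 107/6 → (-59/3, 947/15)

d4 = 9/2
d5 = 107/6
d6 = 167/6
d7 = 262/15
endpoint = (-59/3, 947/15)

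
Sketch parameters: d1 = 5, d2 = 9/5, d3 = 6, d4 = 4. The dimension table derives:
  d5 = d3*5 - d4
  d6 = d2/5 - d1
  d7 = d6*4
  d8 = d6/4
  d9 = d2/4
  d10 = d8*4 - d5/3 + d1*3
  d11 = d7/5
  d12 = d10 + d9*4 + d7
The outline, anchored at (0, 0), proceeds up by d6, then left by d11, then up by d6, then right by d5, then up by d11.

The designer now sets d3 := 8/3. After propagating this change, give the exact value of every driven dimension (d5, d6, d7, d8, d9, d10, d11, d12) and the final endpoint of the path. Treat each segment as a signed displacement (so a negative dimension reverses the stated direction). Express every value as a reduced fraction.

d5 = 28/3
d6 = -116/25
d7 = -464/25
d8 = -29/25
d9 = 9/20
d10 = 1631/225
d11 = -464/125
d12 = -428/45
endpoint = (4892/375, -1624/125)

Apply edit: d3 := 8/3
  d5 = d3*5 - d4 = 28/3
  d6 = d2/5 - d1 = -116/25
  d7 = d6*4 = -464/25
  d8 = d6/4 = -29/25
  d9 = d2/4 = 9/20
  d10 = d8*4 - d5/3 + d1*3 = 1631/225
  d11 = d7/5 = -464/125
  d12 = d10 + d9*4 + d7 = -428/45
Walk from origin (0, 0):
  seg 1: up by d6 = -116/25 → (0, -116/25)
  seg 2: left by d11 = -464/125 → (464/125, -116/25)
  seg 3: up by d6 = -116/25 → (464/125, -232/25)
  seg 4: right by d5 = 28/3 → (4892/375, -232/25)
  seg 5: up by d11 = -464/125 → (4892/375, -1624/125)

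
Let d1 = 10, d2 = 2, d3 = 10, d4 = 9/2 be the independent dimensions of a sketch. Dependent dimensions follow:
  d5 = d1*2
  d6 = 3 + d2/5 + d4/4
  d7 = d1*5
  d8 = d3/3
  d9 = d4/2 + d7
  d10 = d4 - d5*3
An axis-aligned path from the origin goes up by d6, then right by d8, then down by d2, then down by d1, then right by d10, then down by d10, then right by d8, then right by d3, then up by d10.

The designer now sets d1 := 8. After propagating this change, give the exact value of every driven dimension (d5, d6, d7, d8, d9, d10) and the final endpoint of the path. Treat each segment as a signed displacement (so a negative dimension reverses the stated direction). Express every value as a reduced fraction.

Apply edit: d1 := 8
  d5 = d1*2 = 16
  d6 = 3 + d2/5 + d4/4 = 181/40
  d7 = d1*5 = 40
  d8 = d3/3 = 10/3
  d9 = d4/2 + d7 = 169/4
  d10 = d4 - d5*3 = -87/2
Walk from origin (0, 0):
  seg 1: up by d6 = 181/40 → (0, 181/40)
  seg 2: right by d8 = 10/3 → (10/3, 181/40)
  seg 3: down by d2 = 2 → (10/3, 101/40)
  seg 4: down by d1 = 8 → (10/3, -219/40)
  seg 5: right by d10 = -87/2 → (-241/6, -219/40)
  seg 6: down by d10 = -87/2 → (-241/6, 1521/40)
  seg 7: right by d8 = 10/3 → (-221/6, 1521/40)
  seg 8: right by d3 = 10 → (-161/6, 1521/40)
  seg 9: up by d10 = -87/2 → (-161/6, -219/40)

d5 = 16
d6 = 181/40
d7 = 40
d8 = 10/3
d9 = 169/4
d10 = -87/2
endpoint = (-161/6, -219/40)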